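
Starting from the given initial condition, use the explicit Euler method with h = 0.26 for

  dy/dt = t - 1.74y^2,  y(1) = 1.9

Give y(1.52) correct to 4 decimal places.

Euler: y_{n+1} = y_n + h·f(t_n, y_n).
t=1.000000, y=1.900000: f=-5.281400 → y ← 1.900000 + 0.26·(-5.281400) = 0.526836
t=1.260000, y=0.526836: f=0.777052 → y ← 0.526836 + 0.26·0.777052 = 0.728870
y(1.52) ≈ 0.7289

0.7289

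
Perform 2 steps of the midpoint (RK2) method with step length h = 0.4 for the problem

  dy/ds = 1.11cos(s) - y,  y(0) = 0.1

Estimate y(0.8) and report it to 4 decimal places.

Midpoint: k1 = f(s_n, y_n); k2 = f(s_n + h/2, y_n + (h/2)·k1); y_{n+1} = y_n + h·k2.
s=0.000000, y=0.100000:
  k1 = f(0.000000, 0.100000) = 1.010000
  k2 = f(0.200000, 0.302000) = 0.785874
  y ← 0.100000 + 0.4·0.785874 = 0.414350
s=0.400000, y=0.414350:
  k1 = f(0.400000, 0.414350) = 0.608028
  k2 = f(0.600000, 0.535955) = 0.380167
  y ← 0.414350 + 0.4·0.380167 = 0.566416
y(0.8) ≈ 0.5664

0.5664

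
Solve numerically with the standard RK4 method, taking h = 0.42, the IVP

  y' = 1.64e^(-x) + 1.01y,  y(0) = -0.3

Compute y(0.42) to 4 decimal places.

RK4: k1 = f(x_n, y_n); k2 = f(x_n + h/2, y_n + (h/2)·k1); k3 = f(x_n + h/2, y_n + (h/2)·k2); k4 = f(x_n + h, y_n + h·k3); y_{n+1} = y_n + (h/6)·(k1 + 2k2 + 2k3 + k4).
x=0.000000, y=-0.300000:
  k1 = f(0.000000, -0.300000) = 1.337000
  k2 = f(0.210000, -0.019230) = 1.309936
  k3 = f(0.210000, -0.024913) = 1.304196
  k4 = f(0.420000, 0.247762) = 1.327797
  y ← -0.300000 + (0.42/6)·(k1 + 2k2 + 2k3 + k4) = 0.252514
y(0.42) ≈ 0.2525

0.2525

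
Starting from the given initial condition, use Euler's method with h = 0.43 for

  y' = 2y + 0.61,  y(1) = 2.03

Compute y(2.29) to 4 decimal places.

14.7204

Euler: y_{n+1} = y_n + h·f(t_n, y_n).
t=1.000000, y=2.030000: f=4.670000 → y ← 2.030000 + 0.43·4.670000 = 4.038100
t=1.430000, y=4.038100: f=8.686200 → y ← 4.038100 + 0.43·8.686200 = 7.773166
t=1.860000, y=7.773166: f=16.156332 → y ← 7.773166 + 0.43·16.156332 = 14.720389
y(2.29) ≈ 14.7204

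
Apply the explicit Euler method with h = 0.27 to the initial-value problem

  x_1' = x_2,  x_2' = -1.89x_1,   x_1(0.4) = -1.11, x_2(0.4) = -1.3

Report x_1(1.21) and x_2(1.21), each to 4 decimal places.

-1.6558, 0.8586

Euler on (x_1,x_2): x_1_{n+1} = x_1_n + h·x_1', x_2_{n+1} = x_2_n + h·x_2'.
0.400000: (-1.110000, -1.300000); f=(-1.300000, 2.097900) → (-1.461000, -0.733567)
0.670000: (-1.461000, -0.733567); f=(-0.733567, 2.761290) → (-1.659063, 0.011981)
0.940000: (-1.659063, 0.011981); f=(0.011981, 3.135629) → (-1.655828, 0.858601)
(x_1(1.21), x_2(1.21)) ≈ (-1.6558, 0.8586)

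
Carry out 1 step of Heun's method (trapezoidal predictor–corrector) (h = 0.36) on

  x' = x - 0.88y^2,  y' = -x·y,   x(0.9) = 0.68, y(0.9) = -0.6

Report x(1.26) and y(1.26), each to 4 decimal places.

Heun on (x,y): k1 = f(t_n, state_n); k2 = f(t_n + h, state_n + h·k1); state_{n+1} = state_n + (h/2)·(k1 + k2).
0.900000: (0.680000, -0.600000)
  k1 = (0.363200, 0.408000)
  predictor → (0.810752, -0.453120)
  k2 = (0.630072, 0.367368)
  → (0.858789, -0.460434)
(x(1.26), y(1.26)) ≈ (0.8588, -0.4604)

0.8588, -0.4604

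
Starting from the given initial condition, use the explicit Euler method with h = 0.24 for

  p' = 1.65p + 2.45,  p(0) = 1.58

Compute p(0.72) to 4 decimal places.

6.8532

Euler: p_{n+1} = p_n + h·f(s_n, p_n).
s=0.000000, p=1.580000: f=5.057000 → p ← 1.580000 + 0.24·5.057000 = 2.793680
s=0.240000, p=2.793680: f=7.059572 → p ← 2.793680 + 0.24·7.059572 = 4.487977
s=0.480000, p=4.487977: f=9.855163 → p ← 4.487977 + 0.24·9.855163 = 6.853216
p(0.72) ≈ 6.8532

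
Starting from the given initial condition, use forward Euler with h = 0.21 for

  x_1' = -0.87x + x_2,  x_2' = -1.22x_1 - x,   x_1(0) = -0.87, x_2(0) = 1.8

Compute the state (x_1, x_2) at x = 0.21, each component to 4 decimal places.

Euler on (x_1,x_2): x_1_{n+1} = x_1_n + h·x_1', x_2_{n+1} = x_2_n + h·x_2'.
0.000000: (-0.870000, 1.800000); f=(1.800000, 1.061400) → (-0.492000, 2.022894)
(x_1(0.21), x_2(0.21)) ≈ (-0.4920, 2.0229)

-0.4920, 2.0229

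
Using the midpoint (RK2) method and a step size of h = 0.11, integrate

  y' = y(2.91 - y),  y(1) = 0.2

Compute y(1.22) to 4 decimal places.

0.3556

Midpoint: k1 = f(x_n, y_n); k2 = f(x_n + h/2, y_n + (h/2)·k1); y_{n+1} = y_n + h·k2.
x=1.000000, y=0.200000:
  k1 = f(1.000000, 0.200000) = 0.542000
  k2 = f(1.055000, 0.229810) = 0.615934
  y ← 0.200000 + 0.11·0.615934 = 0.267753
x=1.110000, y=0.267753:
  k1 = f(1.110000, 0.267753) = 0.707469
  k2 = f(1.165000, 0.306664) = 0.798348
  y ← 0.267753 + 0.11·0.798348 = 0.355571
y(1.22) ≈ 0.3556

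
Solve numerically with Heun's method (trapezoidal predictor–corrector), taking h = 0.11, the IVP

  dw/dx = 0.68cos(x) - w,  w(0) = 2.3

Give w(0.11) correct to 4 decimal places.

2.1314

Heun: k1 = f(x_n, w_n); k2 = f(x_n + h, w_n + h·k1); w_{n+1} = w_n + (h/2)·(k1 + k2).
x=0.000000, w=2.300000:
  k1 = f(0.000000, 2.300000) = -1.620000
  k2 = f(0.110000, 2.121800) = -1.445910
  w ← 2.300000 + (0.11/2)·(-1.620000 + (-1.445910)) = 2.131375
w(0.11) ≈ 2.1314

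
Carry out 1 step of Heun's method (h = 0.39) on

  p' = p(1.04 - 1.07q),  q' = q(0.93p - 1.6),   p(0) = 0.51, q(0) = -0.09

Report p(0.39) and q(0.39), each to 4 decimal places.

0.7800, -0.0612

Heun on (p,q): k1 = f(t_n, state_n); k2 = f(t_n + h, state_n + h·k1); state_{n+1} = state_n + (h/2)·(k1 + k2).
0.000000: (0.510000, -0.090000)
  k1 = (0.579513, 0.101313)
  predictor → (0.736010, -0.050488)
  k2 = (0.805211, 0.046222)
  → (0.780021, -0.061231)
(p(0.39), q(0.39)) ≈ (0.7800, -0.0612)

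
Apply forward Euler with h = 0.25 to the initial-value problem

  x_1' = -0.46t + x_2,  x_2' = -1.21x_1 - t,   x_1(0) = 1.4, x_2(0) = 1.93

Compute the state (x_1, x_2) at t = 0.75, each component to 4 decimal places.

2.3915, 0.0749

Euler on (x_1,x_2): x_1_{n+1} = x_1_n + h·x_1', x_2_{n+1} = x_2_n + h·x_2'.
0.000000: (1.400000, 1.930000); f=(1.930000, -1.694000) → (1.882500, 1.506500)
0.250000: (1.882500, 1.506500); f=(1.391500, -2.527825) → (2.230375, 0.874544)
0.500000: (2.230375, 0.874544); f=(0.644544, -3.198754) → (2.391511, 0.074855)
(x_1(0.75), x_2(0.75)) ≈ (2.3915, 0.0749)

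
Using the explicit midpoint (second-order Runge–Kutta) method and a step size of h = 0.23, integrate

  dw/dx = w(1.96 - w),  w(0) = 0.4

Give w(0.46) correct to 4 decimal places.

Midpoint: k1 = f(x_n, w_n); k2 = f(x_n + h/2, w_n + (h/2)·k1); w_{n+1} = w_n + h·k2.
x=0.000000, w=0.400000:
  k1 = f(0.000000, 0.400000) = 0.624000
  k2 = f(0.115000, 0.471760) = 0.702092
  w ← 0.400000 + 0.23·0.702092 = 0.561481
x=0.230000, w=0.561481:
  k1 = f(0.230000, 0.561481) = 0.785242
  k2 = f(0.345000, 0.651784) = 0.852674
  w ← 0.561481 + 0.23·0.852674 = 0.757596
w(0.46) ≈ 0.7576

0.7576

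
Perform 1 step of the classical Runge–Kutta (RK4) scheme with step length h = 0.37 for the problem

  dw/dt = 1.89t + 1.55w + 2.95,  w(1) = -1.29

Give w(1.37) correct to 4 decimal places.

0.2859

RK4: k1 = f(t_n, w_n); k2 = f(t_n + h/2, w_n + (h/2)·k1); k3 = f(t_n + h/2, w_n + (h/2)·k2); k4 = f(t_n + h, w_n + h·k3); w_{n+1} = w_n + (h/6)·(k1 + 2k2 + 2k3 + k4).
t=1.000000, w=-1.290000:
  k1 = f(1.000000, -1.290000) = 2.840500
  k2 = f(1.185000, -0.764508) = 4.004663
  k3 = f(1.185000, -0.549137) = 4.338487
  k4 = f(1.370000, 0.315240) = 6.027922
  w ← -1.290000 + (0.37/6)·(k1 + 2k2 + 2k3 + k4) = 0.285875
w(1.37) ≈ 0.2859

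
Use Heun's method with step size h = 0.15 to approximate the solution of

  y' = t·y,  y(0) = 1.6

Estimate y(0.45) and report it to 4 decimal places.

1.7701

Heun: k1 = f(t_n, y_n); k2 = f(t_n + h, y_n + h·k1); y_{n+1} = y_n + (h/2)·(k1 + k2).
t=0.000000, y=1.600000:
  k1 = f(0.000000, 1.600000) = 0.000000
  k2 = f(0.150000, 1.600000) = 0.240000
  y ← 1.600000 + (0.15/2)·(0.000000 + 0.240000) = 1.618000
t=0.150000, y=1.618000:
  k1 = f(0.150000, 1.618000) = 0.242700
  k2 = f(0.300000, 1.654405) = 0.496322
  y ← 1.618000 + (0.15/2)·(0.242700 + 0.496322) = 1.673427
t=0.300000, y=1.673427:
  k1 = f(0.300000, 1.673427) = 0.502028
  k2 = f(0.450000, 1.748731) = 0.786929
  y ← 1.673427 + (0.15/2)·(0.502028 + 0.786929) = 1.770098
y(0.45) ≈ 1.7701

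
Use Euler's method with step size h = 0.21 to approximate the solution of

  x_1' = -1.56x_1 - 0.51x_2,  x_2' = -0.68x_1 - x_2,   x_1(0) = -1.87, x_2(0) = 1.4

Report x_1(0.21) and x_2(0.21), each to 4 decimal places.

-1.4073, 1.3730

Euler on (x_1,x_2): x_1_{n+1} = x_1_n + h·x_1', x_2_{n+1} = x_2_n + h·x_2'.
0.000000: (-1.870000, 1.400000); f=(2.203200, -0.128400) → (-1.407328, 1.373036)
(x_1(0.21), x_2(0.21)) ≈ (-1.4073, 1.3730)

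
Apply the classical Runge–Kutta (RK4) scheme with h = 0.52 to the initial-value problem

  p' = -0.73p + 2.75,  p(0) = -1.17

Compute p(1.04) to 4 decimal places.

1.4559

RK4: k1 = f(x_n, p_n); k2 = f(x_n + h/2, p_n + (h/2)·k1); k3 = f(x_n + h/2, p_n + (h/2)·k2); k4 = f(x_n + h, p_n + h·k3); p_{n+1} = p_n + (h/6)·(k1 + 2k2 + 2k3 + k4).
x=0.000000, p=-1.170000:
  k1 = f(0.000000, -1.170000) = 3.604100
  k2 = f(0.260000, -0.232934) = 2.920042
  k3 = f(0.260000, -0.410789) = 3.049876
  k4 = f(0.520000, 0.415936) = 2.446367
  p ← -1.170000 + (0.52/6)·(k1 + 2k2 + 2k3 + k4) = 0.389160
x=0.520000, p=0.389160:
  k1 = f(0.520000, 0.389160) = 2.465914
  k2 = f(0.780000, 1.030297) = 1.997883
  k3 = f(0.780000, 0.908609) = 2.086715
  k4 = f(1.040000, 1.474252) = 1.673796
  p ← 0.389160 + (0.52/6)·(k1 + 2k2 + 2k3 + k4) = 1.455931
p(1.04) ≈ 1.4559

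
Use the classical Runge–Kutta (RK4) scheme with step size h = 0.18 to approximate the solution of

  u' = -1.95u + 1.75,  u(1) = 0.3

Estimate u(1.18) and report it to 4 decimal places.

0.4768

RK4: k1 = f(s_n, u_n); k2 = f(s_n + h/2, u_n + (h/2)·k1); k3 = f(s_n + h/2, u_n + (h/2)·k2); k4 = f(s_n + h, u_n + h·k3); u_{n+1} = u_n + (h/6)·(k1 + 2k2 + 2k3 + k4).
s=1.000000, u=0.300000:
  k1 = f(1.000000, 0.300000) = 1.165000
  k2 = f(1.090000, 0.404850) = 0.960543
  k3 = f(1.090000, 0.386449) = 0.996425
  k4 = f(1.180000, 0.479356) = 0.815255
  u ← 0.300000 + (0.18/6)·(k1 + 2k2 + 2k3 + k4) = 0.476826
u(1.18) ≈ 0.4768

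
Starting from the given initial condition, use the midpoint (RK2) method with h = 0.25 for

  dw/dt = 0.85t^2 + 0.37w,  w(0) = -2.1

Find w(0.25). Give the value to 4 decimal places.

-2.2999

Midpoint: k1 = f(t_n, w_n); k2 = f(t_n + h/2, w_n + (h/2)·k1); w_{n+1} = w_n + h·k2.
t=0.000000, w=-2.100000:
  k1 = f(0.000000, -2.100000) = -0.777000
  k2 = f(0.125000, -2.197125) = -0.799655
  w ← -2.100000 + 0.25·(-0.799655) = -2.299914
w(0.25) ≈ -2.2999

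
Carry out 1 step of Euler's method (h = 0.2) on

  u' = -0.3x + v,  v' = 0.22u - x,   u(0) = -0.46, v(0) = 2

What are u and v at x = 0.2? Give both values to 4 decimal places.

Euler on (u,v): u_{n+1} = u_n + h·u', v_{n+1} = v_n + h·v'.
0.000000: (-0.460000, 2.000000); f=(2.000000, -0.101200) → (-0.060000, 1.979760)
(u(0.2), v(0.2)) ≈ (-0.0600, 1.9798)

-0.0600, 1.9798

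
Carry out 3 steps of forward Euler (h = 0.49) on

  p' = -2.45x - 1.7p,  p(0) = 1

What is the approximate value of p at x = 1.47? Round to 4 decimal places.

-1.2701

Euler: p_{n+1} = p_n + h·f(x_n, p_n).
x=0.000000, p=1.000000: f=-1.700000 → p ← 1.000000 + 0.49·(-1.700000) = 0.167000
x=0.490000, p=0.167000: f=-1.484400 → p ← 0.167000 + 0.49·(-1.484400) = -0.560356
x=0.980000, p=-0.560356: f=-1.448395 → p ← -0.560356 + 0.49·(-1.448395) = -1.270069
p(1.47) ≈ -1.2701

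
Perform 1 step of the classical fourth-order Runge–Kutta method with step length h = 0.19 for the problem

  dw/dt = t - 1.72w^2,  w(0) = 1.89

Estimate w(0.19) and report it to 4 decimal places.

1.1816

RK4: k1 = f(t_n, w_n); k2 = f(t_n + h/2, w_n + (h/2)·k1); k3 = f(t_n + h/2, w_n + (h/2)·k2); k4 = f(t_n + h, w_n + h·k3); w_{n+1} = w_n + (h/6)·(k1 + 2k2 + 2k3 + k4).
t=0.000000, w=1.890000:
  k1 = f(0.000000, 1.890000) = -6.144012
  k2 = f(0.095000, 1.306319) = -2.840127
  k3 = f(0.095000, 1.620188) = -4.420016
  k4 = f(0.190000, 1.050197) = -1.707012
  w ← 1.890000 + (0.19/6)·(k1 + 2k2 + 2k3 + k4) = 1.181575
w(0.19) ≈ 1.1816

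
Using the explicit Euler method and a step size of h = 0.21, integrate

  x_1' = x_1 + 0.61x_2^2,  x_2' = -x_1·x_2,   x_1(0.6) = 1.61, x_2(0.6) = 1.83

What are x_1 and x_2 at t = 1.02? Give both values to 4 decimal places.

3.0642, 0.6066

Euler on (x_1,x_2): x_1_{n+1} = x_1_n + h·x_1', x_2_{n+1} = x_2_n + h·x_2'.
0.600000: (1.610000, 1.830000); f=(3.652829, -2.946300) → (2.377094, 1.211277)
0.810000: (2.377094, 1.211277); f=(3.272081, -2.879319) → (3.064231, 0.606620)
(x_1(1.02), x_2(1.02)) ≈ (3.0642, 0.6066)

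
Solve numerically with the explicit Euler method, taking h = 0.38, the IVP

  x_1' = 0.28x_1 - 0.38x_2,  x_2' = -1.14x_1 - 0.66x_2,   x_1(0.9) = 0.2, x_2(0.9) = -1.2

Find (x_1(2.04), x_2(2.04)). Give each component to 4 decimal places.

0.7718, -0.9321

Euler on (x_1,x_2): x_1_{n+1} = x_1_n + h·x_1', x_2_{n+1} = x_2_n + h·x_2'.
0.900000: (0.200000, -1.200000); f=(0.512000, 0.564000) → (0.394560, -0.985680)
1.280000: (0.394560, -0.985680); f=(0.485035, 0.200750) → (0.578873, -0.909395)
1.660000: (0.578873, -0.909395); f=(0.507655, -0.059715) → (0.771782, -0.932087)
(x_1(2.04), x_2(2.04)) ≈ (0.7718, -0.9321)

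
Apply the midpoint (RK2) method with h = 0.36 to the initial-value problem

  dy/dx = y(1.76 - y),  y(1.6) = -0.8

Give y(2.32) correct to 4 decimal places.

-8.4072

Midpoint: k1 = f(x_n, y_n); k2 = f(x_n + h/2, y_n + (h/2)·k1); y_{n+1} = y_n + h·k2.
x=1.600000, y=-0.800000:
  k1 = f(1.600000, -0.800000) = -2.048000
  k2 = f(1.780000, -1.168640) = -3.422526
  y ← -0.800000 + 0.36·(-3.422526) = -2.032109
x=1.960000, y=-2.032109:
  k1 = f(1.960000, -2.032109) = -7.705981
  k2 = f(2.140000, -3.419186) = -17.708599
  y ← -2.032109 + 0.36·(-17.708599) = -8.407205
y(2.32) ≈ -8.4072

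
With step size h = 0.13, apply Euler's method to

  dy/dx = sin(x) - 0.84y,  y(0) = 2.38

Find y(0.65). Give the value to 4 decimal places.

1.4820

Euler: y_{n+1} = y_n + h·f(x_n, y_n).
x=0.000000, y=2.380000: f=-1.999200 → y ← 2.380000 + 0.13·(-1.999200) = 2.120104
x=0.130000, y=2.120104: f=-1.651253 → y ← 2.120104 + 0.13·(-1.651253) = 1.905441
x=0.260000, y=1.905441: f=-1.343490 → y ← 1.905441 + 0.13·(-1.343490) = 1.730787
x=0.390000, y=1.730787: f=-1.073673 → y ← 1.730787 + 0.13·(-1.073673) = 1.591210
x=0.520000, y=1.591210: f=-0.839736 → y ← 1.591210 + 0.13·(-0.839736) = 1.482044
y(0.65) ≈ 1.4820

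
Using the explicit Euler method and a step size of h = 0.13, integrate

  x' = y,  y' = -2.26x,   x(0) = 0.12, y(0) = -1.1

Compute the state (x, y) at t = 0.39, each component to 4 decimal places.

Euler on (x,y): x_{n+1} = x_n + h·x', y_{n+1} = y_n + h·y'.
0.000000: (0.120000, -1.100000); f=(-1.100000, -0.271200) → (-0.023000, -1.135256)
0.130000: (-0.023000, -1.135256); f=(-1.135256, 0.051980) → (-0.170583, -1.128499)
0.260000: (-0.170583, -1.128499); f=(-1.128499, 0.385518) → (-0.317288, -1.078381)
(x(0.39), y(0.39)) ≈ (-0.3173, -1.0784)

-0.3173, -1.0784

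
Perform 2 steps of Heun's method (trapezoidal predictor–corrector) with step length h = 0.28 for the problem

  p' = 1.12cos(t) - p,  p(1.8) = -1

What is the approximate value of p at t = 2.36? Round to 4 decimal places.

Heun: k1 = f(t_n, p_n); k2 = f(t_n + h, p_n + h·k1); p_{n+1} = p_n + (h/2)·(k1 + k2).
t=1.800000, p=-1.000000:
  k1 = f(1.800000, -1.000000) = 0.745534
  k2 = f(2.080000, -0.791251) = 0.245271
  p ← -1.000000 + (0.28/2)·(0.745534 + 0.245271) = -0.861287
t=2.080000, p=-0.861287:
  k1 = f(2.080000, -0.861287) = 0.315307
  k2 = f(2.360000, -0.773001) = -0.021966
  p ← -0.861287 + (0.28/2)·(0.315307 + (-0.021966)) = -0.820220
p(2.36) ≈ -0.8202

-0.8202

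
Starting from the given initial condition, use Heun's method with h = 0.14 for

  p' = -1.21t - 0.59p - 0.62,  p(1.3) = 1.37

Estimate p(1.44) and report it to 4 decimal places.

Heun: k1 = f(t_n, p_n); k2 = f(t_n + h, p_n + h·k1); p_{n+1} = p_n + (h/2)·(k1 + k2).
t=1.300000, p=1.370000:
  k1 = f(1.300000, 1.370000) = -3.001300
  k2 = f(1.440000, 0.949818) = -2.922793
  p ← 1.370000 + (0.14/2)·(-3.001300 + (-2.922793)) = 0.955314
p(1.44) ≈ 0.9553

0.9553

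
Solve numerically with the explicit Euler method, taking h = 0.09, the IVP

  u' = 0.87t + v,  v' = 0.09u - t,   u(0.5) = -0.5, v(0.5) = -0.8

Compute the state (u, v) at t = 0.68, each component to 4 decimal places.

Euler on (u,v): u_{n+1} = u_n + h·u', v_{n+1} = v_n + h·v'.
0.500000: (-0.500000, -0.800000); f=(-0.365000, -0.545000) → (-0.532850, -0.849050)
0.590000: (-0.532850, -0.849050); f=(-0.335750, -0.637956) → (-0.563068, -0.906466)
(u(0.68), v(0.68)) ≈ (-0.5631, -0.9065)

-0.5631, -0.9065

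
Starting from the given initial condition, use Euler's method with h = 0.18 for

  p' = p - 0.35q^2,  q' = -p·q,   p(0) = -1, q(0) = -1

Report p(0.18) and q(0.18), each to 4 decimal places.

Euler on (p,q): p_{n+1} = p_n + h·p', q_{n+1} = q_n + h·q'.
0.000000: (-1.000000, -1.000000); f=(-1.350000, -1.000000) → (-1.243000, -1.180000)
(p(0.18), q(0.18)) ≈ (-1.2430, -1.1800)

-1.2430, -1.1800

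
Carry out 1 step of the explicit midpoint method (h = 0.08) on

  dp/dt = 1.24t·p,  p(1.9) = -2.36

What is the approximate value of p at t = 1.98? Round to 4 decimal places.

-2.8570

Midpoint: k1 = f(t_n, p_n); k2 = f(t_n + h/2, p_n + (h/2)·k1); p_{n+1} = p_n + h·k2.
t=1.900000, p=-2.360000:
  k1 = f(1.900000, -2.360000) = -5.560160
  k2 = f(1.940000, -2.582406) = -6.212237
  p ← -2.360000 + 0.08·(-6.212237) = -2.856979
p(1.98) ≈ -2.8570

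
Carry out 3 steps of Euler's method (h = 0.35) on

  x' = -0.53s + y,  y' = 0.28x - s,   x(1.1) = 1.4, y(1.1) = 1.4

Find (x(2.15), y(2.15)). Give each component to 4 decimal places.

Euler on (x,y): x_{n+1} = x_n + h·x', y_{n+1} = y_n + h·y'.
1.100000: (1.400000, 1.400000); f=(0.817000, -0.708000) → (1.685950, 1.152200)
1.450000: (1.685950, 1.152200); f=(0.383700, -0.977934) → (1.820245, 0.809923)
1.800000: (1.820245, 0.809923); f=(-0.144077, -1.290331) → (1.769818, 0.358307)
(x(2.15), y(2.15)) ≈ (1.7698, 0.3583)

1.7698, 0.3583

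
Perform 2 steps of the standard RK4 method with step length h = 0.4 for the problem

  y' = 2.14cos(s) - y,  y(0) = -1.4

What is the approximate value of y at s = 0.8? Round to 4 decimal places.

RK4: k1 = f(s_n, y_n); k2 = f(s_n + h/2, y_n + (h/2)·k1); k3 = f(s_n + h/2, y_n + (h/2)·k2); k4 = f(s_n + h, y_n + h·k3); y_{n+1} = y_n + (h/6)·(k1 + 2k2 + 2k3 + k4).
s=0.000000, y=-1.400000:
  k1 = f(0.000000, -1.400000) = 3.540000
  k2 = f(0.200000, -0.692000) = 2.789342
  k3 = f(0.200000, -0.842132) = 2.939474
  k4 = f(0.400000, -0.224210) = 2.195281
  y ← -1.400000 + (0.4/6)·(k1 + 2k2 + 2k3 + k4) = -0.253806
s=0.400000, y=-0.253806:
  k1 = f(0.400000, -0.253806) = 2.224876
  k2 = f(0.600000, 0.191170) = 1.575049
  k3 = f(0.600000, 0.061204) = 1.705014
  k4 = f(0.800000, 0.428200) = 1.062752
  y ← -0.253806 + (0.4/6)·(k1 + 2k2 + 2k3 + k4) = 0.402711
y(0.8) ≈ 0.4027

0.4027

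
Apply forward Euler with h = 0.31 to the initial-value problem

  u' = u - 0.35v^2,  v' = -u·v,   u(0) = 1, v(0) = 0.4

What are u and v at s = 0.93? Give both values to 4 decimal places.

Euler on (u,v): u_{n+1} = u_n + h·u', v_{n+1} = v_n + h·v'.
0.000000: (1.000000, 0.400000); f=(0.944000, -0.400000) → (1.292640, 0.276000)
0.310000: (1.292640, 0.276000); f=(1.265978, -0.356769) → (1.685093, 0.165402)
0.620000: (1.685093, 0.165402); f=(1.675518, -0.278717) → (2.204504, 0.078999)
(u(0.93), v(0.93)) ≈ (2.2045, 0.0790)

2.2045, 0.0790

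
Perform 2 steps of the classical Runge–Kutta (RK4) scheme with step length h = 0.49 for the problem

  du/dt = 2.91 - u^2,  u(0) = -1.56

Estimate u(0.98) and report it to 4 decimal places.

0.1700

RK4: k1 = f(t_n, u_n); k2 = f(t_n + h/2, u_n + (h/2)·k1); k3 = f(t_n + h/2, u_n + (h/2)·k2); k4 = f(t_n + h, u_n + h·k3); u_{n+1} = u_n + (h/6)·(k1 + 2k2 + 2k3 + k4).
t=0.000000, u=-1.560000:
  k1 = f(0.000000, -1.560000) = 0.476400
  k2 = f(0.245000, -1.443282) = 0.826937
  k3 = f(0.245000, -1.357400) = 1.067464
  k4 = f(0.490000, -1.036943) = 1.834750
  u ← -1.560000 + (0.49/6)·(k1 + 2k2 + 2k3 + k4) = -1.061837
t=0.490000, u=-1.061837:
  k1 = f(0.490000, -1.061837) = 1.782502
  k2 = f(0.735000, -0.625124) = 2.519220
  k3 = f(0.735000, -0.444628) = 2.712306
  k4 = f(0.980000, 0.267193) = 2.838608
  u ← -1.061837 + (0.49/6)·(k1 + 2k2 + 2k3 + k4) = 0.170036
u(0.98) ≈ 0.1700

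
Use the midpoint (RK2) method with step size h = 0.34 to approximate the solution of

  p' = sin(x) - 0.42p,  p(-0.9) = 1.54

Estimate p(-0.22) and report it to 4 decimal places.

Midpoint: k1 = f(x_n, p_n); k2 = f(x_n + h/2, p_n + (h/2)·k1); p_{n+1} = p_n + h·k2.
x=-0.900000, p=1.540000:
  k1 = f(-0.900000, 1.540000) = -1.430127
  k2 = f(-0.730000, 1.296878) = -1.211559
  p ← 1.540000 + 0.34·(-1.211559) = 1.128070
x=-0.560000, p=1.128070:
  k1 = f(-0.560000, 1.128070) = -1.004976
  k2 = f(-0.390000, 0.957224) = -0.782223
  p ← 1.128070 + 0.34·(-0.782223) = 0.862114
p(-0.22) ≈ 0.8621

0.8621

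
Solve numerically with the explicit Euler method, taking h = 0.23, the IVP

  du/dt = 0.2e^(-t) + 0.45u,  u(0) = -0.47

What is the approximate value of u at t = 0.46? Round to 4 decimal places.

Euler: u_{n+1} = u_n + h·f(t_n, u_n).
t=0.000000, u=-0.470000: f=-0.011500 → u ← -0.470000 + 0.23·(-0.011500) = -0.472645
t=0.230000, u=-0.472645: f=-0.053784 → u ← -0.472645 + 0.23·(-0.053784) = -0.485015
u(0.46) ≈ -0.4850

-0.4850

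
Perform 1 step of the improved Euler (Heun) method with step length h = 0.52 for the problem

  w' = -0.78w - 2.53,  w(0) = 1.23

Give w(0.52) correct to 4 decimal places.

Heun: k1 = f(s_n, w_n); k2 = f(s_n + h, w_n + h·k1); w_{n+1} = w_n + (h/2)·(k1 + k2).
s=0.000000, w=1.230000:
  k1 = f(0.000000, 1.230000) = -3.489400
  k2 = f(0.520000, -0.584488) = -2.074099
  w ← 1.230000 + (0.52/2)·(-3.489400 + (-2.074099)) = -0.216510
w(0.52) ≈ -0.2165

-0.2165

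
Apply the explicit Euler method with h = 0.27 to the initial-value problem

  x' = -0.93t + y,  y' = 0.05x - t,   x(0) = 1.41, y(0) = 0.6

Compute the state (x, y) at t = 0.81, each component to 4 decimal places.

1.6889, 0.4441

Euler on (x,y): x_{n+1} = x_n + h·x', y_{n+1} = y_n + h·y'.
0.000000: (1.410000, 0.600000); f=(0.600000, 0.070500) → (1.572000, 0.619035)
0.270000: (1.572000, 0.619035); f=(0.367935, -0.191400) → (1.671342, 0.567357)
0.540000: (1.671342, 0.567357); f=(0.065157, -0.456433) → (1.688935, 0.444120)
(x(0.81), y(0.81)) ≈ (1.6889, 0.4441)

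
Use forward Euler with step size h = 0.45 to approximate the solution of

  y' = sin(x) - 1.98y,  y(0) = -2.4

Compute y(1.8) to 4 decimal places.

0.4795

Euler: y_{n+1} = y_n + h·f(x_n, y_n).
x=0.000000, y=-2.400000: f=4.752000 → y ← -2.400000 + 0.45·4.752000 = -0.261600
x=0.450000, y=-0.261600: f=0.952934 → y ← -0.261600 + 0.45·0.952934 = 0.167220
x=0.900000, y=0.167220: f=0.452231 → y ← 0.167220 + 0.45·0.452231 = 0.370724
x=1.350000, y=0.370724: f=0.241690 → y ← 0.370724 + 0.45·0.241690 = 0.479484
y(1.8) ≈ 0.4795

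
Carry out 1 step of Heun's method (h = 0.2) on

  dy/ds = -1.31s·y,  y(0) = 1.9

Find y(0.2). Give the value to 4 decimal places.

1.8502

Heun: k1 = f(s_n, y_n); k2 = f(s_n + h, y_n + h·k1); y_{n+1} = y_n + (h/2)·(k1 + k2).
s=0.000000, y=1.900000:
  k1 = f(0.000000, 1.900000) = 0.000000
  k2 = f(0.200000, 1.900000) = -0.497800
  y ← 1.900000 + (0.2/2)·(0.000000 + (-0.497800)) = 1.850220
y(0.2) ≈ 1.8502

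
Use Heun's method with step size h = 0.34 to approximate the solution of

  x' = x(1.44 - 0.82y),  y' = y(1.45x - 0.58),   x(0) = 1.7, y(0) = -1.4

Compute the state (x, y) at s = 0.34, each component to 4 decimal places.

4.2537, -3.4319

Heun on (x,y): k1 = f(s_n, state_n); k2 = f(s_n + h, state_n + h·k1); state_{n+1} = state_n + (h/2)·(k1 + k2).
0.000000: (1.700000, -1.400000)
  k1 = (4.399600, -2.639000)
  predictor → (3.195864, -2.297260)
  k2 = (10.622263, -9.313098)
  → (4.253717, -3.431857)
(x(0.34), y(0.34)) ≈ (4.2537, -3.4319)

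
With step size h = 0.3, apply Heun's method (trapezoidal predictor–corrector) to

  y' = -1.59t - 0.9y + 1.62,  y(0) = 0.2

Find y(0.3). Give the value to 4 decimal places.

0.5021

Heun: k1 = f(t_n, y_n); k2 = f(t_n + h, y_n + h·k1); y_{n+1} = y_n + (h/2)·(k1 + k2).
t=0.000000, y=0.200000:
  k1 = f(0.000000, 0.200000) = 1.440000
  k2 = f(0.300000, 0.632000) = 0.574200
  y ← 0.200000 + (0.3/2)·(1.440000 + 0.574200) = 0.502130
y(0.3) ≈ 0.5021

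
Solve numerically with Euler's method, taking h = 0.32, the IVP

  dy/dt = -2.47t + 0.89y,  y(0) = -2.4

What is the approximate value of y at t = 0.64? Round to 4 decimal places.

-4.2146

Euler: y_{n+1} = y_n + h·f(t_n, y_n).
t=0.000000, y=-2.400000: f=-2.136000 → y ← -2.400000 + 0.32·(-2.136000) = -3.083520
t=0.320000, y=-3.083520: f=-3.534733 → y ← -3.083520 + 0.32·(-3.534733) = -4.214634
y(0.64) ≈ -4.2146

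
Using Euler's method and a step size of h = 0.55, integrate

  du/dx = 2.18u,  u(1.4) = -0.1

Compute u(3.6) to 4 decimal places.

-2.3383

Euler: u_{n+1} = u_n + h·f(x_n, u_n).
x=1.400000, u=-0.100000: f=-0.218000 → u ← -0.100000 + 0.55·(-0.218000) = -0.219900
x=1.950000, u=-0.219900: f=-0.479382 → u ← -0.219900 + 0.55·(-0.479382) = -0.483560
x=2.500000, u=-0.483560: f=-1.054161 → u ← -0.483560 + 0.55·(-1.054161) = -1.063349
x=3.050000, u=-1.063349: f=-2.318100 → u ← -1.063349 + 0.55·(-2.318100) = -2.338304
u(3.6) ≈ -2.3383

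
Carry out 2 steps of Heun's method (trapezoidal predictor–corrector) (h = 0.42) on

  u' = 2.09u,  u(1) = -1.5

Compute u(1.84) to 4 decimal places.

-7.6822

Heun: k1 = f(t_n, u_n); k2 = f(t_n + h, u_n + h·k1); u_{n+1} = u_n + (h/2)·(k1 + k2).
t=1.000000, u=-1.500000:
  k1 = f(1.000000, -1.500000) = -3.135000
  k2 = f(1.420000, -2.816700) = -5.886903
  u ← -1.500000 + (0.42/2)·(-3.135000 + (-5.886903)) = -3.394600
t=1.420000, u=-3.394600:
  k1 = f(1.420000, -3.394600) = -7.094713
  k2 = f(1.840000, -6.374379) = -13.322452
  u ← -3.394600 + (0.42/2)·(-7.094713 + (-13.322452)) = -7.682204
u(1.84) ≈ -7.6822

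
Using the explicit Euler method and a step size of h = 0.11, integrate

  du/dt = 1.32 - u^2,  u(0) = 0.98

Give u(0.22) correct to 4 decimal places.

1.0504

Euler: u_{n+1} = u_n + h·f(t_n, u_n).
t=0.000000, u=0.980000: f=0.359600 → u ← 0.980000 + 0.11·0.359600 = 1.019556
t=0.110000, u=1.019556: f=0.280506 → u ← 1.019556 + 0.11·0.280506 = 1.050412
u(0.22) ≈ 1.0504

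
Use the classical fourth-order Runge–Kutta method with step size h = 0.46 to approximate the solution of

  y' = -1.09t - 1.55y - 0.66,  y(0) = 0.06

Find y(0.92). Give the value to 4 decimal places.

RK4: k1 = f(t_n, y_n); k2 = f(t_n + h/2, y_n + (h/2)·k1); k3 = f(t_n + h/2, y_n + (h/2)·k2); k4 = f(t_n + h, y_n + h·k3); y_{n+1} = y_n + (h/6)·(k1 + 2k2 + 2k3 + k4).
t=0.000000, y=0.060000:
  k1 = f(0.000000, 0.060000) = -0.753000
  k2 = f(0.230000, -0.113190) = -0.735256
  k3 = f(0.230000, -0.109109) = -0.741581
  k4 = f(0.460000, -0.281127) = -0.725652
  y ← 0.060000 + (0.46/6)·(k1 + 2k2 + 2k3 + k4) = -0.279812
t=0.460000, y=-0.279812:
  k1 = f(0.460000, -0.279812) = -0.727692
  k2 = f(0.690000, -0.447181) = -0.718970
  k3 = f(0.690000, -0.445175) = -0.722079
  k4 = f(0.920000, -0.611968) = -0.714249
  y ← -0.279812 + (0.46/6)·(k1 + 2k2 + 2k3 + k4) = -0.611321
y(0.92) ≈ -0.6113

-0.6113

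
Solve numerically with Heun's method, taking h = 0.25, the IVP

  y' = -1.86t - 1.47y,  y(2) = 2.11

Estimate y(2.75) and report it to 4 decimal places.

-1.3222

Heun: k1 = f(t_n, y_n); k2 = f(t_n + h, y_n + h·k1); y_{n+1} = y_n + (h/2)·(k1 + k2).
t=2.000000, y=2.110000:
  k1 = f(2.000000, 2.110000) = -6.821700
  k2 = f(2.250000, 0.404575) = -4.779725
  y ← 2.110000 + (0.25/2)·(-6.821700 + (-4.779725)) = 0.659822
t=2.250000, y=0.659822:
  k1 = f(2.250000, 0.659822) = -5.154938
  k2 = f(2.500000, -0.628913) = -3.725498
  y ← 0.659822 + (0.25/2)·(-5.154938 + (-3.725498)) = -0.450233
t=2.500000, y=-0.450233:
  k1 = f(2.500000, -0.450233) = -3.988158
  k2 = f(2.750000, -1.447272) = -2.987510
  y ← -0.450233 + (0.25/2)·(-3.988158 + (-2.987510)) = -1.322191
y(2.75) ≈ -1.3222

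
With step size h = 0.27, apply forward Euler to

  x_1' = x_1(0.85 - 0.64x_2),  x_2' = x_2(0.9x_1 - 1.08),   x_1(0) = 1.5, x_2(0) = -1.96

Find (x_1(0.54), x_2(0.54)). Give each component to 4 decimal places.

3.7469, -2.6917

Euler on (x_1,x_2): x_1_{n+1} = x_1_n + h·x_1', x_2_{n+1} = x_2_n + h·x_2'.
0.000000: (1.500000, -1.960000); f=(3.156600, -0.529200) → (2.352282, -2.102884)
0.270000: (2.352282, -2.102884); f=(5.165248, -2.180804) → (3.746899, -2.691701)
(x_1(0.54), x_2(0.54)) ≈ (3.7469, -2.6917)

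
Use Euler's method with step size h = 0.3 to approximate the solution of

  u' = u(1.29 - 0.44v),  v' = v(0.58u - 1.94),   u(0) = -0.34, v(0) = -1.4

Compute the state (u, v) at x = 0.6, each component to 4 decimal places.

Euler on (u,v): u_{n+1} = u_n + h·u', v_{n+1} = v_n + h·v'.
0.000000: (-0.340000, -1.400000); f=(-0.648040, 2.992080) → (-0.534412, -0.502376)
0.300000: (-0.534412, -0.502376); f=(-0.807521, 1.130325) → (-0.776668, -0.163278)
(u(0.6), v(0.6)) ≈ (-0.7767, -0.1633)

-0.7767, -0.1633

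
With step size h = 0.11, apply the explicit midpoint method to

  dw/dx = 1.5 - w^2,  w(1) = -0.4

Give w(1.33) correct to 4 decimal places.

Midpoint: k1 = f(x_n, w_n); k2 = f(x_n + h/2, w_n + (h/2)·k1); w_{n+1} = w_n + h·k2.
x=1.000000, w=-0.400000:
  k1 = f(1.000000, -0.400000) = 1.340000
  k2 = f(1.055000, -0.326300) = 1.393528
  w ← -0.400000 + 0.11·1.393528 = -0.246712
x=1.110000, w=-0.246712:
  k1 = f(1.110000, -0.246712) = 1.439133
  k2 = f(1.165000, -0.167560) = 1.471924
  w ← -0.246712 + 0.11·1.471924 = -0.084800
x=1.220000, w=-0.084800:
  k1 = f(1.220000, -0.084800) = 1.492809
  k2 = f(1.275000, -0.002696) = 1.499993
  w ← -0.084800 + 0.11·1.499993 = 0.080199
w(1.33) ≈ 0.0802

0.0802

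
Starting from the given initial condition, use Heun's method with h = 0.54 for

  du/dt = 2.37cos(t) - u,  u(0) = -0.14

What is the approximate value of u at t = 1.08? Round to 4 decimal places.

1.0135

Heun: k1 = f(t_n, u_n); k2 = f(t_n + h, u_n + h·k1); u_{n+1} = u_n + (h/2)·(k1 + k2).
t=0.000000, u=-0.140000:
  k1 = f(0.000000, -0.140000) = 2.510000
  k2 = f(0.540000, 1.215400) = 0.817370
  u ← -0.140000 + (0.54/2)·(2.510000 + 0.817370) = 0.758390
t=0.540000, u=0.758390:
  k1 = f(0.540000, 0.758390) = 1.274380
  k2 = f(1.080000, 1.446555) = -0.329507
  u ← 0.758390 + (0.54/2)·(1.274380 + (-0.329507)) = 1.013506
u(1.08) ≈ 1.0135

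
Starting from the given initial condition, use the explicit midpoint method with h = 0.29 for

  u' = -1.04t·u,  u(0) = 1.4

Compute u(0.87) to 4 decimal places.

0.9372

Midpoint: k1 = f(t_n, u_n); k2 = f(t_n + h/2, u_n + (h/2)·k1); u_{n+1} = u_n + h·k2.
t=0.000000, u=1.400000:
  k1 = f(0.000000, 1.400000) = 0.000000
  k2 = f(0.145000, 1.400000) = -0.211120
  u ← 1.400000 + 0.29·(-0.211120) = 1.338775
t=0.290000, u=1.338775:
  k1 = f(0.290000, 1.338775) = -0.403775
  k2 = f(0.435000, 1.280228) = -0.579175
  u ← 1.338775 + 0.29·(-0.579175) = 1.170814
t=0.580000, u=1.170814:
  k1 = f(0.580000, 1.170814) = -0.706235
  k2 = f(0.725000, 1.068410) = -0.805581
  u ← 1.170814 + 0.29·(-0.805581) = 0.937196
u(0.87) ≈ 0.9372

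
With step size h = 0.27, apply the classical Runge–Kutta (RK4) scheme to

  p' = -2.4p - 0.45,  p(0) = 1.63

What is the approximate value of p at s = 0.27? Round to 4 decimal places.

RK4: k1 = f(s_n, p_n); k2 = f(s_n + h/2, p_n + (h/2)·k1); k3 = f(s_n + h/2, p_n + (h/2)·k2); k4 = f(s_n + h, p_n + h·k3); p_{n+1} = p_n + (h/6)·(k1 + 2k2 + 2k3 + k4).
s=0.000000, p=1.630000:
  k1 = f(0.000000, 1.630000) = -4.362000
  k2 = f(0.135000, 1.041130) = -2.948712
  k3 = f(0.135000, 1.231924) = -3.406617
  k4 = f(0.270000, 0.710213) = -2.154512
  p ← 1.630000 + (0.27/6)·(k1 + 2k2 + 2k3 + k4) = 0.764777
p(0.27) ≈ 0.7648

0.7648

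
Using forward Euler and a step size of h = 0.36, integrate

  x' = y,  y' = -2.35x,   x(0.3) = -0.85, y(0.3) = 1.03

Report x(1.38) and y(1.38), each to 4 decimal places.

0.9261, 2.0272

Euler on (x,y): x_{n+1} = x_n + h·x', y_{n+1} = y_n + h·y'.
0.300000: (-0.850000, 1.030000); f=(1.030000, 1.997500) → (-0.479200, 1.749100)
0.660000: (-0.479200, 1.749100); f=(1.749100, 1.126120) → (0.150476, 2.154503)
1.020000: (0.150476, 2.154503); f=(2.154503, -0.353619) → (0.926097, 2.027201)
(x(1.38), y(1.38)) ≈ (0.9261, 2.0272)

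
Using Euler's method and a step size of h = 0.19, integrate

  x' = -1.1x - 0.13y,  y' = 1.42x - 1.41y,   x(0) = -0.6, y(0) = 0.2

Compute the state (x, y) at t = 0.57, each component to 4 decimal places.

Euler on (x,y): x_{n+1} = x_n + h·x', y_{n+1} = y_n + h·y'.
0.000000: (-0.600000, 0.200000); f=(0.634000, -1.134000) → (-0.479540, -0.015460)
0.190000: (-0.479540, -0.015460); f=(0.529504, -0.659148) → (-0.378934, -0.140698)
0.380000: (-0.378934, -0.140698); f=(0.435118, -0.339702) → (-0.296262, -0.205242)
(x(0.57), y(0.57)) ≈ (-0.2963, -0.2052)

-0.2963, -0.2052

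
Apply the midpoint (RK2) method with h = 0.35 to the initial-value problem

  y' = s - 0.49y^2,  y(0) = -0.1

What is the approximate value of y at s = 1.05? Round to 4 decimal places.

0.4375

Midpoint: k1 = f(s_n, y_n); k2 = f(s_n + h/2, y_n + (h/2)·k1); y_{n+1} = y_n + h·k2.
s=0.000000, y=-0.100000:
  k1 = f(0.000000, -0.100000) = -0.004900
  k2 = f(0.175000, -0.100858) = 0.170016
  y ← -0.100000 + 0.35·0.170016 = -0.040495
s=0.350000, y=-0.040495:
  k1 = f(0.350000, -0.040495) = 0.349196
  k2 = f(0.525000, 0.020615) = 0.524792
  y ← -0.040495 + 0.35·0.524792 = 0.143183
s=0.700000, y=0.143183:
  k1 = f(0.700000, 0.143183) = 0.689954
  k2 = f(0.875000, 0.263925) = 0.840868
  y ← 0.143183 + 0.35·0.840868 = 0.437487
y(1.05) ≈ 0.4375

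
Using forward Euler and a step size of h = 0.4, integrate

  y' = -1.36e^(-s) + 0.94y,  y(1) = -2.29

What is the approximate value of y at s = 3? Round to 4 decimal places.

-12.6566

Euler: y_{n+1} = y_n + h·f(s_n, y_n).
s=1.000000, y=-2.290000: f=-2.652916 → y ← -2.290000 + 0.4·(-2.652916) = -3.351166
s=1.400000, y=-3.351166: f=-3.485468 → y ← -3.351166 + 0.4·(-3.485468) = -4.745354
s=1.800000, y=-4.745354: f=-4.685439 → y ← -4.745354 + 0.4·(-4.685439) = -6.619529
s=2.200000, y=-6.619529: f=-6.373050 → y ← -6.619529 + 0.4·(-6.373050) = -9.168749
s=2.600000, y=-9.168749: f=-8.719636 → y ← -9.168749 + 0.4·(-8.719636) = -12.656604
y(3) ≈ -12.6566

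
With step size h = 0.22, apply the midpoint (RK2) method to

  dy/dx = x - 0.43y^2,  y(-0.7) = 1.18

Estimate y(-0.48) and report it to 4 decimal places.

Midpoint: k1 = f(x_n, y_n); k2 = f(x_n + h/2, y_n + (h/2)·k1); y_{n+1} = y_n + h·k2.
x=-0.700000, y=1.180000:
  k1 = f(-0.700000, 1.180000) = -1.298732
  k2 = f(-0.590000, 1.037139) = -1.052533
  y ← 1.180000 + 0.22·(-1.052533) = 0.948443
y(-0.48) ≈ 0.9484

0.9484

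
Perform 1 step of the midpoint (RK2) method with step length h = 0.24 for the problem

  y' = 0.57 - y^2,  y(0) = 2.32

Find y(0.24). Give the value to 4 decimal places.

1.7281

Midpoint: k1 = f(t_n, y_n); k2 = f(t_n + h/2, y_n + (h/2)·k1); y_{n+1} = y_n + h·k2.
t=0.000000, y=2.320000:
  k1 = f(0.000000, 2.320000) = -4.812400
  k2 = f(0.120000, 1.742512) = -2.466348
  y ← 2.320000 + 0.24·(-2.466348) = 1.728076
y(0.24) ≈ 1.7281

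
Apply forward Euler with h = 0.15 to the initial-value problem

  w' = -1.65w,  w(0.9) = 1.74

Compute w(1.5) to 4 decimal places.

Euler: w_{n+1} = w_n + h·f(t_n, w_n).
t=0.900000, w=1.740000: f=-2.871000 → w ← 1.740000 + 0.15·(-2.871000) = 1.309350
t=1.050000, w=1.309350: f=-2.160427 → w ← 1.309350 + 0.15·(-2.160427) = 0.985286
t=1.200000, w=0.985286: f=-1.625722 → w ← 0.985286 + 0.15·(-1.625722) = 0.741428
t=1.350000, w=0.741428: f=-1.223356 → w ← 0.741428 + 0.15·(-1.223356) = 0.557924
w(1.5) ≈ 0.5579

0.5579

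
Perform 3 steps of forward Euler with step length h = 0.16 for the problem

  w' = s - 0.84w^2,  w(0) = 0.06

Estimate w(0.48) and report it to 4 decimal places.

0.1349

Euler: w_{n+1} = w_n + h·f(s_n, w_n).
s=0.000000, w=0.060000: f=-0.003024 → w ← 0.060000 + 0.16·(-0.003024) = 0.059516
s=0.160000, w=0.059516: f=0.157025 → w ← 0.059516 + 0.16·0.157025 = 0.084640
s=0.320000, w=0.084640: f=0.313982 → w ← 0.084640 + 0.16·0.313982 = 0.134877
w(0.48) ≈ 0.1349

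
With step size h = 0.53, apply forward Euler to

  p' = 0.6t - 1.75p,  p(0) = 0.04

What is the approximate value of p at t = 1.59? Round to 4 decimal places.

0.3493

Euler: p_{n+1} = p_n + h·f(t_n, p_n).
t=0.000000, p=0.040000: f=-0.070000 → p ← 0.040000 + 0.53·(-0.070000) = 0.002900
t=0.530000, p=0.002900: f=0.312925 → p ← 0.002900 + 0.53·0.312925 = 0.168750
t=1.060000, p=0.168750: f=0.340687 → p ← 0.168750 + 0.53·0.340687 = 0.349314
p(1.59) ≈ 0.3493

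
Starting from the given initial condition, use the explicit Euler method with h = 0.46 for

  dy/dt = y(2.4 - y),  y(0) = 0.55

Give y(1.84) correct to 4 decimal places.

Euler: y_{n+1} = y_n + h·f(t_n, y_n).
t=0.000000, y=0.550000: f=1.017500 → y ← 0.550000 + 0.46·1.017500 = 1.018050
t=0.460000, y=1.018050: f=1.406894 → y ← 1.018050 + 0.46·1.406894 = 1.665221
t=0.920000, y=1.665221: f=1.223569 → y ← 1.665221 + 0.46·1.223569 = 2.228063
t=1.380000, y=2.228063: f=0.383086 → y ← 2.228063 + 0.46·0.383086 = 2.404283
y(1.84) ≈ 2.4043

2.4043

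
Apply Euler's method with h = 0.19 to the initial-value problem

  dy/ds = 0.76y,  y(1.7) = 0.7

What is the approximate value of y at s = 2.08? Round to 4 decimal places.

0.9168

Euler: y_{n+1} = y_n + h·f(s_n, y_n).
s=1.700000, y=0.700000: f=0.532000 → y ← 0.700000 + 0.19·0.532000 = 0.801080
s=1.890000, y=0.801080: f=0.608821 → y ← 0.801080 + 0.19·0.608821 = 0.916756
y(2.08) ≈ 0.9168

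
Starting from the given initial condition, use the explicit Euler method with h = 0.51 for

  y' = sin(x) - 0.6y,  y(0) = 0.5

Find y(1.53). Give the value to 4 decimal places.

Euler: y_{n+1} = y_n + h·f(x_n, y_n).
x=0.000000, y=0.500000: f=-0.300000 → y ← 0.500000 + 0.51·(-0.300000) = 0.347000
x=0.510000, y=0.347000: f=0.279977 → y ← 0.347000 + 0.51·0.279977 = 0.489788
x=1.020000, y=0.489788: f=0.558235 → y ← 0.489788 + 0.51·0.558235 = 0.774488
y(1.53) ≈ 0.7745

0.7745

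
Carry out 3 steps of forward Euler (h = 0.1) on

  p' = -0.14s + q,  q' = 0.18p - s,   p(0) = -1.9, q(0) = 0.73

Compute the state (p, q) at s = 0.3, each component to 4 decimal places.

-1.6963, 0.6013

Euler on (p,q): p_{n+1} = p_n + h·p', q_{n+1} = q_n + h·q'.
0.000000: (-1.900000, 0.730000); f=(0.730000, -0.342000) → (-1.827000, 0.695800)
0.100000: (-1.827000, 0.695800); f=(0.681800, -0.428860) → (-1.758820, 0.652914)
0.200000: (-1.758820, 0.652914); f=(0.624914, -0.516588) → (-1.696329, 0.601255)
(p(0.3), q(0.3)) ≈ (-1.6963, 0.6013)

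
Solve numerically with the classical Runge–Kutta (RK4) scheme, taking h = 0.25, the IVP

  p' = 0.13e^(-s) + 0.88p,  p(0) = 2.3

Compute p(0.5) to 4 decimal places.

RK4: k1 = f(s_n, p_n); k2 = f(s_n + h/2, p_n + (h/2)·k1); k3 = f(s_n + h/2, p_n + (h/2)·k2); k4 = f(s_n + h, p_n + h·k3); p_{n+1} = p_n + (h/6)·(k1 + 2k2 + 2k3 + k4).
s=0.000000, p=2.300000:
  k1 = f(0.000000, 2.300000) = 2.154000
  k2 = f(0.125000, 2.569250) = 2.375665
  k3 = f(0.125000, 2.596958) = 2.400048
  k4 = f(0.250000, 2.900012) = 2.653255
  p ← 2.300000 + (0.25/6)·(k1 + 2k2 + 2k3 + k4) = 2.898278
s=0.250000, p=2.898278:
  k1 = f(0.250000, 2.898278) = 2.651729
  k2 = f(0.375000, 3.229744) = 2.931523
  k3 = f(0.375000, 3.264719) = 2.962300
  k4 = f(0.500000, 3.638853) = 3.281040
  p ← 2.898278 + (0.25/6)·(k1 + 2k2 + 2k3 + k4) = 3.636629
p(0.5) ≈ 3.6366

3.6366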